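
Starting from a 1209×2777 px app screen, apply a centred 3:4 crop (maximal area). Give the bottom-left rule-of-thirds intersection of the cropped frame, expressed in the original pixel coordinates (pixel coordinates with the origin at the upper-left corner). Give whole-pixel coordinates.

1209/2777 < 3/4, so the 3:4 crop keeps the full width 1209 and trims height to 1209 × 4/3 = 1612.00 px.
Top offset = (2777 − 1612.00)/2 = 582.50 px; left offset = 0.
Bottom-left is one-third across and two-thirds down within the crop:
x = 0.00 + 1 × 1209.00/3 ≈ 403; y = 582.50 + 2 × 1612.00/3 ≈ 1657.

(403, 1657)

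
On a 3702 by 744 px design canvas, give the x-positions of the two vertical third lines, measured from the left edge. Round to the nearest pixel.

x = 1234 px and x = 2468 px

3702 / 3 = 1234, so the vertical lines sit at one and two thirds of 3702.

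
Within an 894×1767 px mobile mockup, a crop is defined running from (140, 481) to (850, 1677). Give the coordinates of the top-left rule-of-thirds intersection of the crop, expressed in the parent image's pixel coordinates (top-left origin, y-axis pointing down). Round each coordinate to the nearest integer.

Crop width = 850 − 140 = 710 px; one third is 236.67 px.
Crop height = 1677 − 481 = 1196 px; one third is 398.67 px.
The top-left point is one-third across and one-third down within the crop:
x = 140 + 1 × 236.67 ≈ 377; y = 481 + 1 × 398.67 ≈ 880.

(377, 880)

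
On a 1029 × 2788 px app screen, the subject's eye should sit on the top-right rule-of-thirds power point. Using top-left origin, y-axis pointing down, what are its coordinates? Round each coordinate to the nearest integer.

x = 686 px, y = 929 px

The top-right point sits two-thirds of the way across and one-third of the way down.
x = 2 × 1029/3 ≈ 686; y = 1 × 2788/3 ≈ 929.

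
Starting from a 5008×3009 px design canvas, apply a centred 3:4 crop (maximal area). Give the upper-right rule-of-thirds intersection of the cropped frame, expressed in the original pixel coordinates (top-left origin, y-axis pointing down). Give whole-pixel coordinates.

x = 2880 px, y = 1003 px

5008/3009 > 3/4, so the 3:4 crop keeps the full height 3009 and trims width to 3009 × 3/4 = 2256.75 px.
Left offset = (5008 − 2256.75)/2 = 1375.62 px; top offset = 0.
Upper-right is two-thirds across and one-third down within the crop:
x = 1375.62 + 2 × 2256.75/3 ≈ 2880; y = 0.00 + 1 × 3009.00/3 ≈ 1003.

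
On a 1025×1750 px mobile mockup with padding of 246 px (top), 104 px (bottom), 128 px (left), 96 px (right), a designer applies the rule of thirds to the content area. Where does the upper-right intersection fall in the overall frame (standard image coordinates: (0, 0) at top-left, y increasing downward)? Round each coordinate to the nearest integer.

x = 662 px, y = 713 px

Content width = 1025 − 128 − 96 = 801 px; content height = 1750 − 246 − 104 = 1400 px.
Upper-right is two-thirds across and one-third down within the content area.
x = 128 + 2 × 801/3 = 128 + 534.00 ≈ 662
y = 246 + 1 × 1400/3 = 246 + 466.67 ≈ 713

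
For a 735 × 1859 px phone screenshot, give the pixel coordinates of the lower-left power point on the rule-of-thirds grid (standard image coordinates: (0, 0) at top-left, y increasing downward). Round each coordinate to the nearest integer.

The lower-left point sits one-third of the way across and two-thirds of the way down.
x = 1 × 735/3 ≈ 245; y = 2 × 1859/3 ≈ 1239.

(245, 1239)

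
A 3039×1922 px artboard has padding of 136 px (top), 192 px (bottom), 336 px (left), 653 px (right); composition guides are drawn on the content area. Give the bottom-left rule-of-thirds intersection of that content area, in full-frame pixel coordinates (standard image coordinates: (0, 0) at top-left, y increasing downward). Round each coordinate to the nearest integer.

Content width = 3039 − 336 − 653 = 2050 px; content height = 1922 − 136 − 192 = 1594 px.
Bottom-left is one-third across and two-thirds down within the content area.
x = 336 + 1 × 2050/3 = 336 + 683.33 ≈ 1019
y = 136 + 2 × 1594/3 = 136 + 1062.67 ≈ 1199

x = 1019 px, y = 1199 px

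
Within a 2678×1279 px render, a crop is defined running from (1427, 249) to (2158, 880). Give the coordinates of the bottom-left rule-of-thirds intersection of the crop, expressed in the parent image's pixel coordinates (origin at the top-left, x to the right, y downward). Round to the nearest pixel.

x = 1671 px, y = 670 px

Crop width = 2158 − 1427 = 731 px; one third is 243.67 px.
Crop height = 880 − 249 = 631 px; one third is 210.33 px.
The bottom-left point is one-third across and two-thirds down within the crop:
x = 1427 + 1 × 243.67 ≈ 1671; y = 249 + 2 × 210.33 ≈ 670.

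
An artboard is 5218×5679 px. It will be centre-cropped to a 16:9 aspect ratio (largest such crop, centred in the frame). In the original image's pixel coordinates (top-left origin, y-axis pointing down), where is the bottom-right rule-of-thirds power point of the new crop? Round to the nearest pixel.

x = 3479 px, y = 3329 px

5218/5679 < 16/9, so the 16:9 crop keeps the full width 5218 and trims height to 5218 × 9/16 = 2935.12 px.
Top offset = (5679 − 2935.12)/2 = 1371.94 px; left offset = 0.
Bottom-right is two-thirds across and two-thirds down within the crop:
x = 0.00 + 2 × 5218.00/3 ≈ 3479; y = 1371.94 + 2 × 2935.12/3 ≈ 3329.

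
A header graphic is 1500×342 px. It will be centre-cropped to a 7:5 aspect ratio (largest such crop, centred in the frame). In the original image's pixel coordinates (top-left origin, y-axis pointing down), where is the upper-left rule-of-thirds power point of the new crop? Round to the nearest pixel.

(670, 114)

1500/342 > 7/5, so the 7:5 crop keeps the full height 342 and trims width to 342 × 7/5 = 478.80 px.
Left offset = (1500 − 478.80)/2 = 510.60 px; top offset = 0.
Upper-left is one-third across and one-third down within the crop:
x = 510.60 + 1 × 478.80/3 ≈ 670; y = 0.00 + 1 × 342.00/3 ≈ 114.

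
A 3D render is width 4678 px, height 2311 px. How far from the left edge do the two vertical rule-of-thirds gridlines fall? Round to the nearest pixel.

4678 / 3 = 1559.33, so the vertical lines sit at one and two thirds of 4678.

1559 px and 3119 px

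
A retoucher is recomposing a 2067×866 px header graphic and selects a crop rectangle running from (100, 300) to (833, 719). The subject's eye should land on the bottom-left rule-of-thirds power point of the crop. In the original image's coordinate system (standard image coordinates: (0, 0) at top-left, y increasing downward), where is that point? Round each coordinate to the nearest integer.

(344, 579)

Crop width = 833 − 100 = 733 px; one third is 244.33 px.
Crop height = 719 − 300 = 419 px; one third is 139.67 px.
The bottom-left point is one-third across and two-thirds down within the crop:
x = 100 + 1 × 244.33 ≈ 344; y = 300 + 2 × 139.67 ≈ 579.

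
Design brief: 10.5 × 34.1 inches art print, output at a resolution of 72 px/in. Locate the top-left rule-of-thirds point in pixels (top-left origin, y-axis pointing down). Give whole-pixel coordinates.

(252, 818)

In pixels the canvas is 10.5 × 72 = 756 wide and 34.1 × 72 = 2455.2 tall.
The top-left point is one-third across and one-third down:
x = 1 × 756/3 ≈ 252; y = 1 × 2455.2/3 ≈ 818.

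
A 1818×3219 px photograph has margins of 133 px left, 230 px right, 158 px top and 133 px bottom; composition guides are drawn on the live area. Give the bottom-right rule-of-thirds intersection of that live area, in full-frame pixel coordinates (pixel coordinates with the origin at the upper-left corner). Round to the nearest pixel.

Content width = 1818 − 133 − 230 = 1455 px; content height = 3219 − 158 − 133 = 2928 px.
Bottom-right is two-thirds across and two-thirds down within the live area.
x = 133 + 2 × 1455/3 = 133 + 970.00 ≈ 1103
y = 158 + 2 × 2928/3 = 158 + 1952.00 ≈ 2110

x = 1103 px, y = 2110 px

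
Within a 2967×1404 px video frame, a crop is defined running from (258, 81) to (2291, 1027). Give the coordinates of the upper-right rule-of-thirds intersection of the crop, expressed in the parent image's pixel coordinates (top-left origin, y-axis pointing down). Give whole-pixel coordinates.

x = 1613 px, y = 396 px

Crop width = 2291 − 258 = 2033 px; one third is 677.67 px.
Crop height = 1027 − 81 = 946 px; one third is 315.33 px.
The upper-right point is two-thirds across and one-third down within the crop:
x = 258 + 2 × 677.67 ≈ 1613; y = 81 + 1 × 315.33 ≈ 396.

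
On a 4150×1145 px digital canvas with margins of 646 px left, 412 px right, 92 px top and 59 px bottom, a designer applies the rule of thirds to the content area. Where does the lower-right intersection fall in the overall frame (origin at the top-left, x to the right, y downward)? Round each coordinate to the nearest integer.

Content width = 4150 − 646 − 412 = 3092 px; content height = 1145 − 92 − 59 = 994 px.
Lower-right is two-thirds across and two-thirds down within the content area.
x = 646 + 2 × 3092/3 = 646 + 2061.33 ≈ 2707
y = 92 + 2 × 994/3 = 92 + 662.67 ≈ 755

(2707, 755)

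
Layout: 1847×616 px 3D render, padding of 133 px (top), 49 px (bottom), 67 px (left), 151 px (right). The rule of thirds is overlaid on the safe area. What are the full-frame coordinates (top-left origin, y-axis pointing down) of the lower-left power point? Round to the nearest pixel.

Content width = 1847 − 67 − 151 = 1629 px; content height = 616 − 133 − 49 = 434 px.
Lower-left is one-third across and two-thirds down within the safe area.
x = 67 + 1 × 1629/3 = 67 + 543.00 ≈ 610
y = 133 + 2 × 434/3 = 133 + 289.33 ≈ 422

x = 610 px, y = 422 px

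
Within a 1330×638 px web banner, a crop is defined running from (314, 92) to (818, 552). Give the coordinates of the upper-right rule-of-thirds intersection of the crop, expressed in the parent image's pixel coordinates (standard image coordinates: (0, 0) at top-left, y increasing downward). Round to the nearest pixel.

x = 650 px, y = 245 px

Crop width = 818 − 314 = 504 px; one third is 168.00 px.
Crop height = 552 − 92 = 460 px; one third is 153.33 px.
The upper-right point is two-thirds across and one-third down within the crop:
x = 314 + 2 × 168.00 ≈ 650; y = 92 + 1 × 153.33 ≈ 245.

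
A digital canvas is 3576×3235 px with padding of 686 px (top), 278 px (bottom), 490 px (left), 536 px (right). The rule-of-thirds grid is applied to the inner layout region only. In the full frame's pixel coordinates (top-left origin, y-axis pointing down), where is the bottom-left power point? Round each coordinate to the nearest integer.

Content width = 3576 − 490 − 536 = 2550 px; content height = 3235 − 686 − 278 = 2271 px.
Bottom-left is one-third across and two-thirds down within the inner layout region.
x = 490 + 1 × 2550/3 = 490 + 850.00 ≈ 1340
y = 686 + 2 × 2271/3 = 686 + 1514.00 ≈ 2200

x = 1340 px, y = 2200 px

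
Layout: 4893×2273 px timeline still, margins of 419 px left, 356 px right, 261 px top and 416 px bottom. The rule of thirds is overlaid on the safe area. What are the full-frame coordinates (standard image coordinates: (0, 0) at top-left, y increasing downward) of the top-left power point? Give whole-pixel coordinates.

Content width = 4893 − 419 − 356 = 4118 px; content height = 2273 − 261 − 416 = 1596 px.
Top-left is one-third across and one-third down within the safe area.
x = 419 + 1 × 4118/3 = 419 + 1372.67 ≈ 1792
y = 261 + 1 × 1596/3 = 261 + 532.00 ≈ 793

(1792, 793)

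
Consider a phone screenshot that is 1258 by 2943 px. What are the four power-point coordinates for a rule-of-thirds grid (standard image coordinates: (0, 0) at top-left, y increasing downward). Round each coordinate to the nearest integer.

(419, 981), (839, 981), (419, 1962), (839, 1962)

One third of 1258 is 419.33; one third of 2943 is 981.
Vertical third lines at x = 419 and x = 839; horizontal third lines at y = 981 and y = 1962.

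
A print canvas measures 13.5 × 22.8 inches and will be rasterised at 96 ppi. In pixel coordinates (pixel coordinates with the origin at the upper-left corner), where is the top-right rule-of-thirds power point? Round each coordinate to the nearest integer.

In pixels the canvas is 13.5 × 96 = 1296 wide and 22.8 × 96 = 2188.8 tall.
The top-right point is two-thirds across and one-third down:
x = 2 × 1296/3 ≈ 864; y = 1 × 2188.8/3 ≈ 730.

x = 864 px, y = 730 px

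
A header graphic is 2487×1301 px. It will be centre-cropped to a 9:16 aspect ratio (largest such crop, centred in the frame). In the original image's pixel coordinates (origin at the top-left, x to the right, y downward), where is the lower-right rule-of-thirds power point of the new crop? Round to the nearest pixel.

2487/1301 > 9/16, so the 9:16 crop keeps the full height 1301 and trims width to 1301 × 9/16 = 731.81 px.
Left offset = (2487 − 731.81)/2 = 877.59 px; top offset = 0.
Lower-right is two-thirds across and two-thirds down within the crop:
x = 877.59 + 2 × 731.81/3 ≈ 1365; y = 0.00 + 2 × 1301.00/3 ≈ 867.

x = 1365 px, y = 867 px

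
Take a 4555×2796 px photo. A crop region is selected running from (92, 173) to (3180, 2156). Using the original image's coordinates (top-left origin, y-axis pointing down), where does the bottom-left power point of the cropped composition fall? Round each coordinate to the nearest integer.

Crop width = 3180 − 92 = 3088 px; one third is 1029.33 px.
Crop height = 2156 − 173 = 1983 px; one third is 661.00 px.
The bottom-left point is one-third across and two-thirds down within the crop:
x = 92 + 1 × 1029.33 ≈ 1121; y = 173 + 2 × 661.00 ≈ 1495.

x = 1121 px, y = 1495 px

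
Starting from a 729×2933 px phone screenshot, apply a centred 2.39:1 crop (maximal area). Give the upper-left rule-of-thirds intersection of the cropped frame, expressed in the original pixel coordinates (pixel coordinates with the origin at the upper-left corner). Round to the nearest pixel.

x = 243 px, y = 1416 px

729/2933 < 2.39/1, so the 2.39:1 crop keeps the full width 729 and trims height to 729 × 1/2.39 = 305.02 px.
Top offset = (2933 − 305.02)/2 = 1313.99 px; left offset = 0.
Upper-left is one-third across and one-third down within the crop:
x = 0.00 + 1 × 729.00/3 ≈ 243; y = 1313.99 + 1 × 305.02/3 ≈ 1416.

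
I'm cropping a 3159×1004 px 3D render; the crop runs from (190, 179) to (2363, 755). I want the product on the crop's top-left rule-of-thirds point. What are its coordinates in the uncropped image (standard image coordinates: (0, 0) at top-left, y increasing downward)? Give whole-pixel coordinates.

Crop width = 2363 − 190 = 2173 px; one third is 724.33 px.
Crop height = 755 − 179 = 576 px; one third is 192.00 px.
The top-left point is one-third across and one-third down within the crop:
x = 190 + 1 × 724.33 ≈ 914; y = 179 + 1 × 192.00 ≈ 371.

x = 914 px, y = 371 px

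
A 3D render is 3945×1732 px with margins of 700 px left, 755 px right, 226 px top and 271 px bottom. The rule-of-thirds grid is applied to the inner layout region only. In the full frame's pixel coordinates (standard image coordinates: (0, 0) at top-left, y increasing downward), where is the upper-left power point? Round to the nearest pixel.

(1530, 638)

Content width = 3945 − 700 − 755 = 2490 px; content height = 1732 − 226 − 271 = 1235 px.
Upper-left is one-third across and one-third down within the inner layout region.
x = 700 + 1 × 2490/3 = 700 + 830.00 ≈ 1530
y = 226 + 1 × 1235/3 = 226 + 411.67 ≈ 638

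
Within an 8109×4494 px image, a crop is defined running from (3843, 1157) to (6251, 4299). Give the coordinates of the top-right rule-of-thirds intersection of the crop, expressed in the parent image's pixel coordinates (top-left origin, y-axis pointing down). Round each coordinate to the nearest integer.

Crop width = 6251 − 3843 = 2408 px; one third is 802.67 px.
Crop height = 4299 − 1157 = 3142 px; one third is 1047.33 px.
The top-right point is two-thirds across and one-third down within the crop:
x = 3843 + 2 × 802.67 ≈ 5448; y = 1157 + 1 × 1047.33 ≈ 2204.

(5448, 2204)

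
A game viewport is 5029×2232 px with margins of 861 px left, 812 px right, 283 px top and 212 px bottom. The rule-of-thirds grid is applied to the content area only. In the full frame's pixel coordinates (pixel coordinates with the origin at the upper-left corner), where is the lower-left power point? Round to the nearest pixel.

Content width = 5029 − 861 − 812 = 3356 px; content height = 2232 − 283 − 212 = 1737 px.
Lower-left is one-third across and two-thirds down within the content area.
x = 861 + 1 × 3356/3 = 861 + 1118.67 ≈ 1980
y = 283 + 2 × 1737/3 = 283 + 1158.00 ≈ 1441

(1980, 1441)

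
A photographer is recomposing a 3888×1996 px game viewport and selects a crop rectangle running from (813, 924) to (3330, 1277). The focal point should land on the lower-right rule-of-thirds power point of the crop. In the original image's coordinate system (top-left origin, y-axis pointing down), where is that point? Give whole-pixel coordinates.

Crop width = 3330 − 813 = 2517 px; one third is 839.00 px.
Crop height = 1277 − 924 = 353 px; one third is 117.67 px.
The lower-right point is two-thirds across and two-thirds down within the crop:
x = 813 + 2 × 839.00 ≈ 2491; y = 924 + 2 × 117.67 ≈ 1159.

x = 2491 px, y = 1159 px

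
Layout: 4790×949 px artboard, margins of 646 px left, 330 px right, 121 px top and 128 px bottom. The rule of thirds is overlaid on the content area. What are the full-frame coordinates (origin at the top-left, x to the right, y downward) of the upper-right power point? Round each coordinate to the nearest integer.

(3189, 354)

Content width = 4790 − 646 − 330 = 3814 px; content height = 949 − 121 − 128 = 700 px.
Upper-right is two-thirds across and one-third down within the content area.
x = 646 + 2 × 3814/3 = 646 + 2542.67 ≈ 3189
y = 121 + 1 × 700/3 = 121 + 233.33 ≈ 354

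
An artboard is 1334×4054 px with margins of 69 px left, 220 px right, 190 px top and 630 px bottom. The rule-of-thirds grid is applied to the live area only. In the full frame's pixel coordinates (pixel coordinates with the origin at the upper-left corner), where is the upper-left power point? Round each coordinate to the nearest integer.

x = 417 px, y = 1268 px

Content width = 1334 − 69 − 220 = 1045 px; content height = 4054 − 190 − 630 = 3234 px.
Upper-left is one-third across and one-third down within the live area.
x = 69 + 1 × 1045/3 = 69 + 348.33 ≈ 417
y = 190 + 1 × 3234/3 = 190 + 1078.00 ≈ 1268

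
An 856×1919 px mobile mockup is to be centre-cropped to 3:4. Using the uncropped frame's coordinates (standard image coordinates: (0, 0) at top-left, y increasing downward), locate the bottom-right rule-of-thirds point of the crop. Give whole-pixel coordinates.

x = 571 px, y = 1150 px

856/1919 < 3/4, so the 3:4 crop keeps the full width 856 and trims height to 856 × 4/3 = 1141.33 px.
Top offset = (1919 − 1141.33)/2 = 388.83 px; left offset = 0.
Bottom-right is two-thirds across and two-thirds down within the crop:
x = 0.00 + 2 × 856.00/3 ≈ 571; y = 388.83 + 2 × 1141.33/3 ≈ 1150.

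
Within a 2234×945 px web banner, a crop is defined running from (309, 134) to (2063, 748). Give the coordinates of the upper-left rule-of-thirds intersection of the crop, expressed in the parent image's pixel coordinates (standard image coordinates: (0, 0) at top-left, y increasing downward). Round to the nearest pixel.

Crop width = 2063 − 309 = 1754 px; one third is 584.67 px.
Crop height = 748 − 134 = 614 px; one third is 204.67 px.
The upper-left point is one-third across and one-third down within the crop:
x = 309 + 1 × 584.67 ≈ 894; y = 134 + 1 × 204.67 ≈ 339.

(894, 339)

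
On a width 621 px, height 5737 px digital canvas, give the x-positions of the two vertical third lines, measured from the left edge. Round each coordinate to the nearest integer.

621 / 3 = 207, so the vertical lines sit at one and two thirds of 621.

x = 207 px and x = 414 px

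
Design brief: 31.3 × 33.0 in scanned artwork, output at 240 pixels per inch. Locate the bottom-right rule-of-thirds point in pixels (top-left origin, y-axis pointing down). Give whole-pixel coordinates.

In pixels the canvas is 31.3 × 240 = 7512 wide and 33.0 × 240 = 7920 tall.
The bottom-right point is two-thirds across and two-thirds down:
x = 2 × 7512/3 ≈ 5008; y = 2 × 7920/3 ≈ 5280.

x = 5008 px, y = 5280 px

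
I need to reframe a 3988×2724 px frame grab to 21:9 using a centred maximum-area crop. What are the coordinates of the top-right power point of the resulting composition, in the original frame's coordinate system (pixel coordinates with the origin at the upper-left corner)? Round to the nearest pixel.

3988/2724 < 21/9, so the 21:9 crop keeps the full width 3988 and trims height to 3988 × 9/21 = 1709.14 px.
Top offset = (2724 − 1709.14)/2 = 507.43 px; left offset = 0.
Top-right is two-thirds across and one-third down within the crop:
x = 0.00 + 2 × 3988.00/3 ≈ 2659; y = 507.43 + 1 × 1709.14/3 ≈ 1077.

(2659, 1077)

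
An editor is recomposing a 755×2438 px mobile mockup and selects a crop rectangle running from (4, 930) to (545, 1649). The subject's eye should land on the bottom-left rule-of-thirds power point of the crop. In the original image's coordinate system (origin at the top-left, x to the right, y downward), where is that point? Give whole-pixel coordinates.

(184, 1409)

Crop width = 545 − 4 = 541 px; one third is 180.33 px.
Crop height = 1649 − 930 = 719 px; one third is 239.67 px.
The bottom-left point is one-third across and two-thirds down within the crop:
x = 4 + 1 × 180.33 ≈ 184; y = 930 + 2 × 239.67 ≈ 1409.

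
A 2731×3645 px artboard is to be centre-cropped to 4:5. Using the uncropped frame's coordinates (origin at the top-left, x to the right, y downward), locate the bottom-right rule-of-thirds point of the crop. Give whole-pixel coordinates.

2731/3645 < 4/5, so the 4:5 crop keeps the full width 2731 and trims height to 2731 × 5/4 = 3413.75 px.
Top offset = (3645 − 3413.75)/2 = 115.62 px; left offset = 0.
Bottom-right is two-thirds across and two-thirds down within the crop:
x = 0.00 + 2 × 2731.00/3 ≈ 1821; y = 115.62 + 2 × 3413.75/3 ≈ 2391.

x = 1821 px, y = 2391 px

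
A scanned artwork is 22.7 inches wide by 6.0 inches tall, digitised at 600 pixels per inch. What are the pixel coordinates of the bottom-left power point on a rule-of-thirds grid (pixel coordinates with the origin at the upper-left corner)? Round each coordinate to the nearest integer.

x = 4540 px, y = 2400 px

In pixels the canvas is 22.7 × 600 = 13620 wide and 6.0 × 600 = 3600 tall.
The bottom-left point is one-third across and two-thirds down:
x = 1 × 13620/3 ≈ 4540; y = 2 × 3600/3 ≈ 2400.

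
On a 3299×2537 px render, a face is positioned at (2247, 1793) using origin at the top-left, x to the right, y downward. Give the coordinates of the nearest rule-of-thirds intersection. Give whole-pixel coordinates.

Third lines: x ∈ {1100, 2199}, y ∈ {846, 1691}.
2247 is closer to x = 2199; 1793 is closer to y = 1691.
So the nearest intersection is the lower-right power point.

x = 2199 px, y = 1691 px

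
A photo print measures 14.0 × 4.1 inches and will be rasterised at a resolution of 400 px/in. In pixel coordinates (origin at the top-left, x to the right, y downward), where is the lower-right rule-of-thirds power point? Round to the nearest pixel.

x = 3733 px, y = 1093 px

In pixels the canvas is 14.0 × 400 = 5600 wide and 4.1 × 400 = 1640 tall.
The lower-right point is two-thirds across and two-thirds down:
x = 2 × 5600/3 ≈ 3733; y = 2 × 1640/3 ≈ 1093.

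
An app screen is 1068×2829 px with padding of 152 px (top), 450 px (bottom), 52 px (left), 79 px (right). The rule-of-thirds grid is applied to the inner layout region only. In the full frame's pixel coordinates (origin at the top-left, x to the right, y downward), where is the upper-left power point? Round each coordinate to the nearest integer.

(364, 894)

Content width = 1068 − 52 − 79 = 937 px; content height = 2829 − 152 − 450 = 2227 px.
Upper-left is one-third across and one-third down within the inner layout region.
x = 52 + 1 × 937/3 = 52 + 312.33 ≈ 364
y = 152 + 1 × 2227/3 = 152 + 742.33 ≈ 894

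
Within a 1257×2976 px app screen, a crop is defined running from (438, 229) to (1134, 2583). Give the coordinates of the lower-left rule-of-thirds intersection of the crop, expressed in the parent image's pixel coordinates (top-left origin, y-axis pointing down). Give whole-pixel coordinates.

(670, 1798)

Crop width = 1134 − 438 = 696 px; one third is 232.00 px.
Crop height = 2583 − 229 = 2354 px; one third is 784.67 px.
The lower-left point is one-third across and two-thirds down within the crop:
x = 438 + 1 × 232.00 ≈ 670; y = 229 + 2 × 784.67 ≈ 1798.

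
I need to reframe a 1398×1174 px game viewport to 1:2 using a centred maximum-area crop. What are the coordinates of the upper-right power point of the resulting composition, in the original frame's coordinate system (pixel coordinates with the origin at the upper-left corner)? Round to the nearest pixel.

x = 797 px, y = 391 px

1398/1174 > 1/2, so the 1:2 crop keeps the full height 1174 and trims width to 1174 × 1/2 = 587.00 px.
Left offset = (1398 − 587.00)/2 = 405.50 px; top offset = 0.
Upper-right is two-thirds across and one-third down within the crop:
x = 405.50 + 2 × 587.00/3 ≈ 797; y = 0.00 + 1 × 1174.00/3 ≈ 391.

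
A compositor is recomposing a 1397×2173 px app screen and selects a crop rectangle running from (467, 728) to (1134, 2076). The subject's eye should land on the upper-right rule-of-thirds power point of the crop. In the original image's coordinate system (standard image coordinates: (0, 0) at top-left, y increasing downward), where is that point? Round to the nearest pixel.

Crop width = 1134 − 467 = 667 px; one third is 222.33 px.
Crop height = 2076 − 728 = 1348 px; one third is 449.33 px.
The upper-right point is two-thirds across and one-third down within the crop:
x = 467 + 2 × 222.33 ≈ 912; y = 728 + 1 × 449.33 ≈ 1177.

(912, 1177)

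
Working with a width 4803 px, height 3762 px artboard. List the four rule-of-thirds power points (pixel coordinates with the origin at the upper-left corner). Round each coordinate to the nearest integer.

One third of 4803 is 1601; one third of 3762 is 1254.
Vertical third lines at x = 1601 and x = 3202; horizontal third lines at y = 1254 and y = 2508.

(1601, 1254), (3202, 1254), (1601, 2508), (3202, 2508)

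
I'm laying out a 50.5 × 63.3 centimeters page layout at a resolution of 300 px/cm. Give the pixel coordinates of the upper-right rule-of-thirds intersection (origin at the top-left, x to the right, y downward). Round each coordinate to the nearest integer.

x = 10100 px, y = 6330 px

In pixels the canvas is 50.5 × 300 = 15150 wide and 63.3 × 300 = 18990 tall.
The upper-right point is two-thirds across and one-third down:
x = 2 × 15150/3 ≈ 10100; y = 1 × 18990/3 ≈ 6330.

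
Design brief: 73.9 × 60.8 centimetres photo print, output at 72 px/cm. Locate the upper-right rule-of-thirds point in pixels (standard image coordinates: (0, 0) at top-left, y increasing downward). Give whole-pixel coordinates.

In pixels the canvas is 73.9 × 72 = 5320.8 wide and 60.8 × 72 = 4377.6 tall.
The upper-right point is two-thirds across and one-third down:
x = 2 × 5320.8/3 ≈ 3547; y = 1 × 4377.6/3 ≈ 1459.

(3547, 1459)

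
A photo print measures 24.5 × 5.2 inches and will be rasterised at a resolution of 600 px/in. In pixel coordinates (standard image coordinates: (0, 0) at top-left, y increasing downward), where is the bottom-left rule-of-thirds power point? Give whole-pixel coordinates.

In pixels the canvas is 24.5 × 600 = 14700 wide and 5.2 × 600 = 3120 tall.
The bottom-left point is one-third across and two-thirds down:
x = 1 × 14700/3 ≈ 4900; y = 2 × 3120/3 ≈ 2080.

(4900, 2080)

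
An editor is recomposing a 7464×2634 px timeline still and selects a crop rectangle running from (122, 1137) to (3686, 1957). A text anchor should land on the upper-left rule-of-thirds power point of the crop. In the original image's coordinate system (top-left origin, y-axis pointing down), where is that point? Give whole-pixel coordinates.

Crop width = 3686 − 122 = 3564 px; one third is 1188.00 px.
Crop height = 1957 − 1137 = 820 px; one third is 273.33 px.
The upper-left point is one-third across and one-third down within the crop:
x = 122 + 1 × 1188.00 ≈ 1310; y = 1137 + 1 × 273.33 ≈ 1410.

x = 1310 px, y = 1410 px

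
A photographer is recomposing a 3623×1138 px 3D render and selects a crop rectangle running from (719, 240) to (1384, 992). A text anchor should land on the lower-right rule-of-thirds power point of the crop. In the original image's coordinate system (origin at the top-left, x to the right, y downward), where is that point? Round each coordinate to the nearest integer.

x = 1162 px, y = 741 px

Crop width = 1384 − 719 = 665 px; one third is 221.67 px.
Crop height = 992 − 240 = 752 px; one third is 250.67 px.
The lower-right point is two-thirds across and two-thirds down within the crop:
x = 719 + 2 × 221.67 ≈ 1162; y = 240 + 2 × 250.67 ≈ 741.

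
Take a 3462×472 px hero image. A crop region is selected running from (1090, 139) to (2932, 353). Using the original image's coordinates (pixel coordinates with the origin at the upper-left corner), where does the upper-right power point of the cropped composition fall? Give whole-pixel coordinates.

x = 2318 px, y = 210 px

Crop width = 2932 − 1090 = 1842 px; one third is 614.00 px.
Crop height = 353 − 139 = 214 px; one third is 71.33 px.
The upper-right point is two-thirds across and one-third down within the crop:
x = 1090 + 2 × 614.00 ≈ 2318; y = 139 + 1 × 71.33 ≈ 210.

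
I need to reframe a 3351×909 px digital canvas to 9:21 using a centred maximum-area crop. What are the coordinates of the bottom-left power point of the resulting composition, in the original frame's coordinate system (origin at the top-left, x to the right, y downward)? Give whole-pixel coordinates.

3351/909 > 9/21, so the 9:21 crop keeps the full height 909 and trims width to 909 × 9/21 = 389.57 px.
Left offset = (3351 − 389.57)/2 = 1480.71 px; top offset = 0.
Bottom-left is one-third across and two-thirds down within the crop:
x = 1480.71 + 1 × 389.57/3 ≈ 1611; y = 0.00 + 2 × 909.00/3 ≈ 606.

x = 1611 px, y = 606 px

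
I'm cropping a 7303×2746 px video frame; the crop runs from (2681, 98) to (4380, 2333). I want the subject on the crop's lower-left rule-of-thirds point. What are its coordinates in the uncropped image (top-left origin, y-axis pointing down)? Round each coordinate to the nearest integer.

x = 3247 px, y = 1588 px

Crop width = 4380 − 2681 = 1699 px; one third is 566.33 px.
Crop height = 2333 − 98 = 2235 px; one third is 745.00 px.
The lower-left point is one-third across and two-thirds down within the crop:
x = 2681 + 1 × 566.33 ≈ 3247; y = 98 + 2 × 745.00 ≈ 1588.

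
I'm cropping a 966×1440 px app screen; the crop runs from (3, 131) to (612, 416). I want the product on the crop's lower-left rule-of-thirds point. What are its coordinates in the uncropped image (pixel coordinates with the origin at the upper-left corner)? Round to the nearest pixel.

x = 206 px, y = 321 px

Crop width = 612 − 3 = 609 px; one third is 203.00 px.
Crop height = 416 − 131 = 285 px; one third is 95.00 px.
The lower-left point is one-third across and two-thirds down within the crop:
x = 3 + 1 × 203.00 ≈ 206; y = 131 + 2 × 95.00 ≈ 321.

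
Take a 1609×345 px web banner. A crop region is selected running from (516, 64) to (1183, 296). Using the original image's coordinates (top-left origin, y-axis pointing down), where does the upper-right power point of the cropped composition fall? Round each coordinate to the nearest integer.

x = 961 px, y = 141 px

Crop width = 1183 − 516 = 667 px; one third is 222.33 px.
Crop height = 296 − 64 = 232 px; one third is 77.33 px.
The upper-right point is two-thirds across and one-third down within the crop:
x = 516 + 2 × 222.33 ≈ 961; y = 64 + 1 × 77.33 ≈ 141.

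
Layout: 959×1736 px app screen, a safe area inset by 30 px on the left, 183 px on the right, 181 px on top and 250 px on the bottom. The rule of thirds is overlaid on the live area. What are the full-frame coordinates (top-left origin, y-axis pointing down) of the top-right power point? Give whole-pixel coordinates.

x = 527 px, y = 616 px

Content width = 959 − 30 − 183 = 746 px; content height = 1736 − 181 − 250 = 1305 px.
Top-right is two-thirds across and one-third down within the live area.
x = 30 + 2 × 746/3 = 30 + 497.33 ≈ 527
y = 181 + 1 × 1305/3 = 181 + 435.00 ≈ 616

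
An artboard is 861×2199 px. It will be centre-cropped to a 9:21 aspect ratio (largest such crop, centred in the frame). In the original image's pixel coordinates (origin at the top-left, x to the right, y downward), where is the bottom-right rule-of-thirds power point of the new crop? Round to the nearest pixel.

(574, 1434)

861/2199 < 9/21, so the 9:21 crop keeps the full width 861 and trims height to 861 × 21/9 = 2009.00 px.
Top offset = (2199 − 2009.00)/2 = 95.00 px; left offset = 0.
Bottom-right is two-thirds across and two-thirds down within the crop:
x = 0.00 + 2 × 861.00/3 ≈ 574; y = 95.00 + 2 × 2009.00/3 ≈ 1434.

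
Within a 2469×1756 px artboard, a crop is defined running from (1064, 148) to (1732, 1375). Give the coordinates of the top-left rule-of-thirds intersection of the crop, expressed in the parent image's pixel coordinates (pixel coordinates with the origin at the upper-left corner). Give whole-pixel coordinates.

x = 1287 px, y = 557 px

Crop width = 1732 − 1064 = 668 px; one third is 222.67 px.
Crop height = 1375 − 148 = 1227 px; one third is 409.00 px.
The top-left point is one-third across and one-third down within the crop:
x = 1064 + 1 × 222.67 ≈ 1287; y = 148 + 1 × 409.00 ≈ 557.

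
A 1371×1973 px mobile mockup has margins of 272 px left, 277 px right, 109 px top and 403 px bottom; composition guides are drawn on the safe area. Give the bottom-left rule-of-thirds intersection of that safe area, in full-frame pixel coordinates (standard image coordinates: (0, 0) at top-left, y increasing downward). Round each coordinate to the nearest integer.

Content width = 1371 − 272 − 277 = 822 px; content height = 1973 − 109 − 403 = 1461 px.
Bottom-left is one-third across and two-thirds down within the safe area.
x = 272 + 1 × 822/3 = 272 + 274.00 ≈ 546
y = 109 + 2 × 1461/3 = 109 + 974.00 ≈ 1083

x = 546 px, y = 1083 px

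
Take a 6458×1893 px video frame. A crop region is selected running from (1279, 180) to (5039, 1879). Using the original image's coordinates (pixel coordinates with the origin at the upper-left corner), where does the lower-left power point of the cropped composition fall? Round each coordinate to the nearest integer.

x = 2532 px, y = 1313 px

Crop width = 5039 − 1279 = 3760 px; one third is 1253.33 px.
Crop height = 1879 − 180 = 1699 px; one third is 566.33 px.
The lower-left point is one-third across and two-thirds down within the crop:
x = 1279 + 1 × 1253.33 ≈ 2532; y = 180 + 2 × 566.33 ≈ 1313.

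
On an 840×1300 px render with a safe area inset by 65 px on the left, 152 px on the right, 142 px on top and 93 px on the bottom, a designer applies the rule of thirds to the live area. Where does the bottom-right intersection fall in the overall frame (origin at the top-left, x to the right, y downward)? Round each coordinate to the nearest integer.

(480, 852)

Content width = 840 − 65 − 152 = 623 px; content height = 1300 − 142 − 93 = 1065 px.
Bottom-right is two-thirds across and two-thirds down within the live area.
x = 65 + 2 × 623/3 = 65 + 415.33 ≈ 480
y = 142 + 2 × 1065/3 = 142 + 710.00 ≈ 852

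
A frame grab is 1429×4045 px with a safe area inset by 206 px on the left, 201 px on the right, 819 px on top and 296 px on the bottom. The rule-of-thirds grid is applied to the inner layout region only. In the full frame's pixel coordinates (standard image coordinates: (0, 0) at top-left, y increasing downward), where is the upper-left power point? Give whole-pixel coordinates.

x = 547 px, y = 1796 px

Content width = 1429 − 206 − 201 = 1022 px; content height = 4045 − 819 − 296 = 2930 px.
Upper-left is one-third across and one-third down within the inner layout region.
x = 206 + 1 × 1022/3 = 206 + 340.67 ≈ 547
y = 819 + 1 × 2930/3 = 819 + 976.67 ≈ 1796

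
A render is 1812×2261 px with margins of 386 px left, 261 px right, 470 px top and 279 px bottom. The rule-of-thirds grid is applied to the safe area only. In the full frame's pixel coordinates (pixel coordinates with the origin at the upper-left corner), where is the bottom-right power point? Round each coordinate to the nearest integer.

Content width = 1812 − 386 − 261 = 1165 px; content height = 2261 − 470 − 279 = 1512 px.
Bottom-right is two-thirds across and two-thirds down within the safe area.
x = 386 + 2 × 1165/3 = 386 + 776.67 ≈ 1163
y = 470 + 2 × 1512/3 = 470 + 1008.00 ≈ 1478

x = 1163 px, y = 1478 px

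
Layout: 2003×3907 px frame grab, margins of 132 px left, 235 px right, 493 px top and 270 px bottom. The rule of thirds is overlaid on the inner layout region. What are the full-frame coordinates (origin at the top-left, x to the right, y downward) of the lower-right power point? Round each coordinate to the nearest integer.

x = 1223 px, y = 2589 px

Content width = 2003 − 132 − 235 = 1636 px; content height = 3907 − 493 − 270 = 3144 px.
Lower-right is two-thirds across and two-thirds down within the inner layout region.
x = 132 + 2 × 1636/3 = 132 + 1090.67 ≈ 1223
y = 493 + 2 × 3144/3 = 493 + 2096.00 ≈ 2589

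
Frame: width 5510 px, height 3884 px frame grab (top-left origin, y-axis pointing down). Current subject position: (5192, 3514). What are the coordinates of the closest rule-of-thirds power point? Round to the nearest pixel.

Third lines: x ∈ {1837, 3673}, y ∈ {1295, 2589}.
5192 is closer to x = 3673; 3514 is closer to y = 2589.
So the nearest intersection is the lower-right power point.

(3673, 2589)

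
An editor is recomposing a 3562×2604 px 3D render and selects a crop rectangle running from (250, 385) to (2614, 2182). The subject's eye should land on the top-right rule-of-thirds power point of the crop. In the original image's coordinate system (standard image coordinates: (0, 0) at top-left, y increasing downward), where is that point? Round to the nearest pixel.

x = 1826 px, y = 984 px

Crop width = 2614 − 250 = 2364 px; one third is 788.00 px.
Crop height = 2182 − 385 = 1797 px; one third is 599.00 px.
The top-right point is two-thirds across and one-third down within the crop:
x = 250 + 2 × 788.00 ≈ 1826; y = 385 + 1 × 599.00 ≈ 984.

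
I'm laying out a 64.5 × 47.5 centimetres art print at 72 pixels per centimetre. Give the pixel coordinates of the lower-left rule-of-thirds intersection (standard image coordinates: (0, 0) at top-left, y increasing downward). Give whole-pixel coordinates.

In pixels the canvas is 64.5 × 72 = 4644 wide and 47.5 × 72 = 3420 tall.
The lower-left point is one-third across and two-thirds down:
x = 1 × 4644/3 ≈ 1548; y = 2 × 3420/3 ≈ 2280.

(1548, 2280)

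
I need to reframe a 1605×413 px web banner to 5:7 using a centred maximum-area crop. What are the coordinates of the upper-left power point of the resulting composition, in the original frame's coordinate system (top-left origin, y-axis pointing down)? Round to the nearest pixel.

x = 753 px, y = 138 px

1605/413 > 5/7, so the 5:7 crop keeps the full height 413 and trims width to 413 × 5/7 = 295.00 px.
Left offset = (1605 − 295.00)/2 = 655.00 px; top offset = 0.
Upper-left is one-third across and one-third down within the crop:
x = 655.00 + 1 × 295.00/3 ≈ 753; y = 0.00 + 1 × 413.00/3 ≈ 138.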